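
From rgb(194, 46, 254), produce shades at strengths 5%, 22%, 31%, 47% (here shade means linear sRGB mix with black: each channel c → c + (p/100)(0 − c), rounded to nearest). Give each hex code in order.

#b82cf1, #9724c6, #8620af, #671887

5%: (194 − 9.7 = 184.3→184, 46 − 2.3 = 43.7→44, 254 − 12.7 = 241.3→241) → #b82cf1
22%: (194 − 42.68 = 151.32→151, 46 − 10.12 = 35.88→36, 254 − 55.88 = 198.12→198) → #9724c6
31%: (194 − 60.14 = 133.86→134, 46 − 14.26 = 31.74→32, 254 − 78.74 = 175.26→175) → #8620af
47%: (194 − 91.18 = 102.82→103, 46 − 21.62 = 24.38→24, 254 − 119.38 = 134.62→135) → #671887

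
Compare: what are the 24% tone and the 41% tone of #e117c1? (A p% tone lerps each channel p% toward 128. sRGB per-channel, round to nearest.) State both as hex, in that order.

#e117c1 is rgb(225, 23, 193).
24% tone:
  R: 225 − 23.28 = 201.72 → 202
  G: 23 + 0.24×(128−23) = 23 + 25.2 = 48.2 → 48
  B: 193 − 15.6 = 177.4 → 177
  → #ca30b1
41% tone:
  R: 225 + 0.41×(128−225) = 225 − 39.77 = 185.23 → 185
  G: 23 + 43.05 = 66.05 → 66
  B: 193 + 0.41×(128−193) = 193 − 26.65 = 166.35 → 166
  → #b942a6

#ca30b1, #b942a6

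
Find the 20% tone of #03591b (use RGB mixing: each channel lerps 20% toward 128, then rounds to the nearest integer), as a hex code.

#1c612f

#03591b is rgb(3, 89, 27).
A 20% tone moves each channel 20% toward 128:
  R: 3 + 25 = 28 → 28
  G: 89 + 7.8 = 96.8 → 97
  B: 27 + 20.2 = 47.2 → 47
rgb(28, 97, 47) = #1c612f.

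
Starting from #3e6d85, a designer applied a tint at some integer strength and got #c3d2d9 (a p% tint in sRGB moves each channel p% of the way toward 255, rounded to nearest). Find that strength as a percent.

#3e6d85 is rgb(62, 109, 133); #c3d2d9 is rgb(195, 210, 217).
On the R channel (widest range): 195 ≈ 62 + (p/100)(255 − 62), so p ≈ 100×(195 − 62)/(255 − 62) = 13300/193 = 68.91.
p = 69 reproduces all three channels after rounding.

69%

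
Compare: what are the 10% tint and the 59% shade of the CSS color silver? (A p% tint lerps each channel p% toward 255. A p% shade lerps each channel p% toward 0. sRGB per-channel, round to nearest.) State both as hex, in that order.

#c6c6c6, #4f4f4f

CSS silver is rgb(192, 192, 192).
10% tint:
  R: 192 + 0.1×(255−192) = 192 + 6.3 = 198.3 → 198
  G: 192 + 0.1×(255−192) = 192 + 6.3 = 198.3 → 198
  B: 192 + 0.1×(255−192) = 192 + 6.3 = 198.3 → 198
  → #c6c6c6
59% shade:
  R: 192 + 0.59×(0−192) = 192 − 113.28 = 78.72 → 79
  G: 192 − 113.28 = 78.72 → 79
  B: 192 − 113.28 = 78.72 → 79
  → #4f4f4f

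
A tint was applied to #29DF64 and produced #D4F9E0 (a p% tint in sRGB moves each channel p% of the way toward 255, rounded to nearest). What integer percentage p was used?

80%

#29DF64 is rgb(41, 223, 100); #D4F9E0 is rgb(212, 249, 224).
On the R channel (widest range): 212 ≈ 41 + (p/100)(255 − 41), so p ≈ 100×(212 − 41)/(255 − 41) = 17100/214 = 79.91.
p = 80 reproduces all three channels after rounding.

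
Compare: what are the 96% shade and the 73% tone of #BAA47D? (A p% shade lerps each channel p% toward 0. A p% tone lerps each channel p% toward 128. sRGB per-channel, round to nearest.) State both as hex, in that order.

#070705, #908A7F

#BAA47D is rgb(186, 164, 125).
96% shade:
  R: 186 − 178.56 = 7.44 → 7
  G: 164 + 0.96×(0−164) = 164 − 157.44 = 6.56 → 7
  B: 125 + 0.96×(0−125) = 125 − 120 = 5 → 5
  → #070705
73% tone:
  R: 186 − 42.34 = 143.66 → 144
  G: 164 + 0.73×(128−164) = 164 − 26.28 = 137.72 → 138
  B: 125 + 2.19 = 127.19 → 127
  → #908A7F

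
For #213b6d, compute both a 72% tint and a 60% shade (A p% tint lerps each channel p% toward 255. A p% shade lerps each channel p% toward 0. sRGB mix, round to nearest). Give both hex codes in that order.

#213b6d is rgb(33, 59, 109).
72% tint:
  R: 33 + 159.84 = 192.84 → 193
  G: 59 + 0.72×(255−59) = 59 + 141.12 = 200.12 → 200
  B: 109 + 0.72×(255−109) = 109 + 105.12 = 214.12 → 214
  → #c1c8d6
60% shade:
  R: 33 + 0.6×(0−33) = 33 − 19.8 = 13.2 → 13
  G: 59 + 0.6×(0−59) = 59 − 35.4 = 23.6 → 24
  B: 109 + 0.6×(0−109) = 109 − 65.4 = 43.6 → 44
  → #0d182c

#c1c8d6, #0d182c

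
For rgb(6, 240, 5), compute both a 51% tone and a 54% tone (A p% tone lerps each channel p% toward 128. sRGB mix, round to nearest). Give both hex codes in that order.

#44b744, #48b447

51% tone:
  R: 6 + 62.22 = 68.22 → 68
  G: 240 + 0.51×(128−240) = 240 − 57.12 = 182.88 → 183
  B: 5 + 62.73 = 67.73 → 68
  → #44b744
54% tone:
  R: 6 + 0.54×(128−6) = 6 + 65.88 = 71.88 → 72
  G: 240 − 60.48 = 179.52 → 180
  B: 5 + 66.42 = 71.42 → 71
  → #48b447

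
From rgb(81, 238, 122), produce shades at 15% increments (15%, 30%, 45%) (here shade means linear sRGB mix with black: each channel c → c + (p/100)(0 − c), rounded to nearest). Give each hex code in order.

#45ca68, #39a755, #2d8343

15%: (81 − 12.15 = 68.85→69, 238 − 35.7 = 202.3→202, 122 − 18.3 = 103.7→104) → #45ca68
30%: (81 − 24.3 = 56.7→57, 238 − 71.4 = 166.6→167, 122 − 36.6 = 85.4→85) → #39a755
45%: (81 − 36.45 = 44.55→45, 238 − 107.1 = 130.9→131, 122 − 54.9 = 67.1→67) → #2d8343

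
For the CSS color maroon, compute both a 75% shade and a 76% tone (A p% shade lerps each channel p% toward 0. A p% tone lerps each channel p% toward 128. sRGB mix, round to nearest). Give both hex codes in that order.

#200000, #806161

CSS maroon is rgb(128, 0, 0).
75% shade:
  R: 128 − 96 = 32 → 32
  G: 0 + 0.75×(0−0) = 0 + 0 = 0 → 0
  B: 0 + 0.75×(0−0) = 0 + 0 = 0 → 0
  → #200000
76% tone:
  R: 128 + 0.76×(128−128) = 128 + 0 = 128 → 128
  G: 0 + 0.76×(128−0) = 0 + 97.28 = 97.28 → 97
  B: 0 + 0.76×(128−0) = 0 + 97.28 = 97.28 → 97
  → #806161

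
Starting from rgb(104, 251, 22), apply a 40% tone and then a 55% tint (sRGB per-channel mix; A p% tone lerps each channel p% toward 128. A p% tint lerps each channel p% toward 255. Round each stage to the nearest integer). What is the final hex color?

#C0E7A9

Per channel, c → c + 0.4(128 − c):
  R: 104 + 0.4×(128−104) = 104 + 9.6 = 113.6 → 114
  G: 251 − 49.2 = 201.8 → 202
  B: 22 + 0.4×(128−22) = 22 + 42.4 = 64.4 → 64
After the tone: rgb(114, 202, 64) = #72CA40.
Per channel, c → c + 0.55(255 − c):
  R: 114 + 0.55×(255−114) = 114 + 77.55 = 191.55 → 192
  G: 202 + 0.55×(255−202) = 202 + 29.15 = 231.15 → 231
  B: 64 + 105.05 = 169.05 → 169
rgb(192, 231, 169) = #C0E7A9.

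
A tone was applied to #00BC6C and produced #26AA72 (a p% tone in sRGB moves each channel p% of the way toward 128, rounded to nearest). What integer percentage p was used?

30%

#00BC6C is rgb(0, 188, 108); #26AA72 is rgb(38, 170, 114).
On the R channel (widest range): 38 ≈ 0 + (p/100)(128 − 0), so p ≈ 100×(38 − 0)/(128 − 0) = 3800/128 = 29.69.
p = 30 reproduces all three channels after rounding.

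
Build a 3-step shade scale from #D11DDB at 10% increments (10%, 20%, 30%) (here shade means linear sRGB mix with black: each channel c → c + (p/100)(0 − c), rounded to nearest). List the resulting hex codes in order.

#BC1AC5, #A717AF, #921499

#D11DDB is rgb(209, 29, 219).
10%: (209 − 20.9 = 188.1→188, 29 − 2.9 = 26.1→26, 219 − 21.9 = 197.1→197) → #BC1AC5
20%: (209 − 41.8 = 167.2→167, 29 − 5.8 = 23.2→23, 219 − 43.8 = 175.2→175) → #A717AF
30%: (209 − 62.7 = 146.3→146, 29 − 8.7 = 20.3→20, 219 − 65.7 = 153.3→153) → #921499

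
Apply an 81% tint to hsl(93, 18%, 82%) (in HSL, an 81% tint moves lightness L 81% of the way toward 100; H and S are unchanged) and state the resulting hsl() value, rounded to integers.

hsl(93, 18%, 97%)

L moves 81% from 82 toward 100: 82 + 14.58 = 96.58 → 97.
H and S are unchanged.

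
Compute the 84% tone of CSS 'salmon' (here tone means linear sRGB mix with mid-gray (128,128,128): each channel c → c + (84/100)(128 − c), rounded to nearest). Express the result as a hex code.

CSS salmon is rgb(250, 128, 114).
Per channel, c → c + 0.84(128 − c):
  R: 250 − 102.48 = 147.52 → 148
  G: 128 + 0.84×(128−128) = 128 + 0 = 128 → 128
  B: 114 + 0.84×(128−114) = 114 + 11.76 = 125.76 → 126
rgb(148, 128, 126) = #94807e.

#94807e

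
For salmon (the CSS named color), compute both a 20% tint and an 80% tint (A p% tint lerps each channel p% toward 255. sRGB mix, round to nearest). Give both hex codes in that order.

CSS salmon is rgb(250, 128, 114).
20% tint:
  R: 250 + 0.2×(255−250) = 250 + 1 = 251 → 251
  G: 128 + 0.2×(255−128) = 128 + 25.4 = 153.4 → 153
  B: 114 + 28.2 = 142.2 → 142
  → #fb998e
80% tint:
  R: 250 + 4 = 254 → 254
  G: 128 + 0.8×(255−128) = 128 + 101.6 = 229.6 → 230
  B: 114 + 0.8×(255−114) = 114 + 112.8 = 226.8 → 227
  → #fee6e3

#fb998e, #fee6e3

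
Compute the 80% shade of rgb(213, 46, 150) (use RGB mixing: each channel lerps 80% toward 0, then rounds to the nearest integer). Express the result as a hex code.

Per channel, c → c + 0.8(0 − c):
  R: 213 + 0.8×(0−213) = 213 − 170.4 = 42.6 → 43
  G: 46 + 0.8×(0−46) = 46 − 36.8 = 9.2 → 9
  B: 150 + 0.8×(0−150) = 150 − 120 = 30 → 30
rgb(43, 9, 30) = #2b091e.

#2b091e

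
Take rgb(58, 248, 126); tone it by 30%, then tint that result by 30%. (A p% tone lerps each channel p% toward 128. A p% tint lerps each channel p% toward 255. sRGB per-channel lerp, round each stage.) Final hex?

Per channel, c → c + 0.3(128 − c):
  R: 58 + 21 = 79 → 79
  G: 248 − 36 = 212 → 212
  B: 126 + 0.6 = 126.6 → 127
After the tone: rgb(79, 212, 127) = #4FD47F.
A 30% tint moves each channel 30% toward 255:
  R: 79 + 52.8 = 131.8 → 132
  G: 212 + 0.3×(255−212) = 212 + 12.9 = 224.9 → 225
  B: 127 + 0.3×(255−127) = 127 + 38.4 = 165.4 → 165
rgb(132, 225, 165) = #84E1A5.

#84E1A5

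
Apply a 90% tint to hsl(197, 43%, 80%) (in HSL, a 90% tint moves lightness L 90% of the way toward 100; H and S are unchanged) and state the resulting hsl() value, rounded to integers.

hsl(197, 43%, 98%)

L moves 90% from 80 toward 100: 80 + 18 = 98 → 98.
H and S are unchanged.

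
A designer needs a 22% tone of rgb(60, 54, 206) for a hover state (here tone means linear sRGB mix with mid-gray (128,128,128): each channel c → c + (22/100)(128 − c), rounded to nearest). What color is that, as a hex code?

#4b46bd

Lerp each channel 22% toward 128:
  R: 60 + 0.22×(128−60) = 60 + 14.96 = 74.96 → 75
  G: 54 + 16.28 = 70.28 → 70
  B: 206 + 0.22×(128−206) = 206 − 17.16 = 188.84 → 189
rgb(75, 70, 189) = #4b46bd.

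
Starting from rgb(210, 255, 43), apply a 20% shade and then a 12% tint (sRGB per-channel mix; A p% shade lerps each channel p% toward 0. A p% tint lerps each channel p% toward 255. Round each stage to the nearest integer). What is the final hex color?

Lerp each channel 20% toward 0:
  R: 210 + 0.2×(0−210) = 210 − 42 = 168 → 168
  G: 255 − 51 = 204 → 204
  B: 43 + 0.2×(0−43) = 43 − 8.6 = 34.4 → 34
After the shade: rgb(168, 204, 34) = #a8cc22.
Lerp each channel 12% toward 255:
  R: 168 + 0.12×(255−168) = 168 + 10.44 = 178.44 → 178
  G: 204 + 6.12 = 210.12 → 210
  B: 34 + 26.52 = 60.52 → 61
rgb(178, 210, 61) = #b2d23d.

#b2d23d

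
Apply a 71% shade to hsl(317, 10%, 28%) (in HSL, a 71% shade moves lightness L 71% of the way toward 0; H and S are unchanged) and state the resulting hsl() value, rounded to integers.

hsl(317, 10%, 8%)

L moves 71% from 28 toward 0: 28 − 19.88 = 8.12 → 8.
H and S are unchanged.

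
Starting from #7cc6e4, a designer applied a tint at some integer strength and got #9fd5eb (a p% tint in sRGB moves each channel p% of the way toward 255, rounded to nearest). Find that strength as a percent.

#7cc6e4 is rgb(124, 198, 228); #9fd5eb is rgb(159, 213, 235).
On the R channel (widest range): 159 ≈ 124 + (p/100)(255 − 124), so p ≈ 100×(159 − 124)/(255 − 124) = 3500/131 = 26.72.
p = 27 reproduces all three channels after rounding.

27%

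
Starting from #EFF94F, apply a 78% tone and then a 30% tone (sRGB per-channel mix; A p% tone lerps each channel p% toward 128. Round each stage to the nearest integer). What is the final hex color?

#EFF94F is rgb(239, 249, 79).
Per channel, c → c + 0.78(128 − c):
  R: 239 − 86.58 = 152.42 → 152
  G: 249 + 0.78×(128−249) = 249 − 94.38 = 154.62 → 155
  B: 79 + 38.22 = 117.22 → 117
After the tone: rgb(152, 155, 117) = #989B75.
A 30% tone moves each channel 30% toward 128:
  R: 152 − 7.2 = 144.8 → 145
  G: 155 + 0.3×(128−155) = 155 − 8.1 = 146.9 → 147
  B: 117 + 3.3 = 120.3 → 120
rgb(145, 147, 120) = #919378.

#919378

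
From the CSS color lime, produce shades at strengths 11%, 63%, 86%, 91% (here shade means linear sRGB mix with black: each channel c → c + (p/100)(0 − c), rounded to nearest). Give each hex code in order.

#00E300, #005E00, #002400, #001700

CSS lime is rgb(0, 255, 0).
11%: (0→0, 255 − 28.05 = 226.95→227, 0→0) → #00E300
63%: (0→0, 255 − 160.65 = 94.35→94, 0→0) → #005E00
86%: (0→0, 255 − 219.3 = 35.7→36, 0→0) → #002400
91%: (0→0, 255 − 232.05 = 22.95→23, 0→0) → #001700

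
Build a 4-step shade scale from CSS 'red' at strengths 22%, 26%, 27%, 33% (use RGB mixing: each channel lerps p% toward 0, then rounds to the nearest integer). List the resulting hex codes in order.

CSS red is rgb(255, 0, 0).
22%: (255 − 56.1 = 198.9→199, 0→0, 0→0) → #c70000
26%: (255 − 66.3 = 188.7→189, 0→0, 0→0) → #bd0000
27%: (255 − 68.85 = 186.15→186, 0→0, 0→0) → #ba0000
33%: (255 − 84.15 = 170.85→171, 0→0, 0→0) → #ab0000

#c70000, #bd0000, #ba0000, #ab0000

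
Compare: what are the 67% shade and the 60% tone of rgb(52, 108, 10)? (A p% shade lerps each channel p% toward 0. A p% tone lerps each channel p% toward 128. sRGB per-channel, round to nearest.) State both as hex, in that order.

67% shade:
  R: 52 + 0.67×(0−52) = 52 − 34.84 = 17.16 → 17
  G: 108 − 72.36 = 35.64 → 36
  B: 10 − 6.7 = 3.3 → 3
  → #112403
60% tone:
  R: 52 + 45.6 = 97.6 → 98
  G: 108 + 0.6×(128−108) = 108 + 12 = 120 → 120
  B: 10 + 0.6×(128−10) = 10 + 70.8 = 80.8 → 81
  → #627851

#112403, #627851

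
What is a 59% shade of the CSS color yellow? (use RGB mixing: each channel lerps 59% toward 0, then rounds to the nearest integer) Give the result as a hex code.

CSS yellow is rgb(255, 255, 0).
A 59% shade moves each channel 59% toward 0:
  R: 255 − 150.45 = 104.55 → 105
  G: 255 + 0.59×(0−255) = 255 − 150.45 = 104.55 → 105
  B: 0 + 0 = 0 → 0
rgb(105, 105, 0) = #696900.

#696900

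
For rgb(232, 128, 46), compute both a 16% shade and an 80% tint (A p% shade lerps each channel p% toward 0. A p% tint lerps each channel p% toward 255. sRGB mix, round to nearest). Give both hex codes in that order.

16% shade:
  R: 232 + 0.16×(0−232) = 232 − 37.12 = 194.88 → 195
  G: 128 + 0.16×(0−128) = 128 − 20.48 = 107.52 → 108
  B: 46 + 0.16×(0−46) = 46 − 7.36 = 38.64 → 39
  → #c36c27
80% tint:
  R: 232 + 18.4 = 250.4 → 250
  G: 128 + 0.8×(255−128) = 128 + 101.6 = 229.6 → 230
  B: 46 + 0.8×(255−46) = 46 + 167.2 = 213.2 → 213
  → #fae6d5

#c36c27, #fae6d5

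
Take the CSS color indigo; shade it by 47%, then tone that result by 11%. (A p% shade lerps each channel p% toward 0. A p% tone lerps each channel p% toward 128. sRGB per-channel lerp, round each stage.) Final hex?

#320e4b

CSS indigo is rgb(75, 0, 130).
Per channel, c → c + 0.47(0 − c):
  R: 75 + 0.47×(0−75) = 75 − 35.25 = 39.75 → 40
  G: 0 + 0.47×(0−0) = 0 + 0 = 0 → 0
  B: 130 − 61.1 = 68.9 → 69
After the shade: rgb(40, 0, 69) = #280045.
An 11% tone moves each channel 11% toward 128:
  R: 40 + 9.68 = 49.68 → 50
  G: 0 + 0.11×(128−0) = 0 + 14.08 = 14.08 → 14
  B: 69 + 0.11×(128−69) = 69 + 6.49 = 75.49 → 75
rgb(50, 14, 75) = #320e4b.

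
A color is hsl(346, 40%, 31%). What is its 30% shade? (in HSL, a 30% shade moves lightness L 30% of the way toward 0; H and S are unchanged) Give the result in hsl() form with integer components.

hsl(346, 40%, 22%)

L moves 30% from 31 toward 0: 31 − 9.3 = 21.7 → 22.
H and S are unchanged.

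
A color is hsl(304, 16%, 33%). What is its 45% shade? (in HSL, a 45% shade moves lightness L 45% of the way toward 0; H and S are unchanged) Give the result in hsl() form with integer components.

L moves 45% from 33 toward 0: 33 − 14.85 = 18.15 → 18.
H and S are unchanged.

hsl(304, 16%, 18%)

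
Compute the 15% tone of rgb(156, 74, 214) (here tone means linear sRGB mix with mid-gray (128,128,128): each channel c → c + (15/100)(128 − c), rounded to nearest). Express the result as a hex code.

Lerp each channel 15% toward 128:
  R: 156 − 4.2 = 151.8 → 152
  G: 74 + 0.15×(128−74) = 74 + 8.1 = 82.1 → 82
  B: 214 + 0.15×(128−214) = 214 − 12.9 = 201.1 → 201
rgb(152, 82, 201) = #9852c9.

#9852c9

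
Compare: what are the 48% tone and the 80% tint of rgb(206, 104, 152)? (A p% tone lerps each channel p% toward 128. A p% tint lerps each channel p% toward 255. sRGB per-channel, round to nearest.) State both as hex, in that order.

48% tone:
  R: 206 + 0.48×(128−206) = 206 − 37.44 = 168.56 → 169
  G: 104 + 0.48×(128−104) = 104 + 11.52 = 115.52 → 116
  B: 152 − 11.52 = 140.48 → 140
  → #A9748C
80% tint:
  R: 206 + 0.8×(255−206) = 206 + 39.2 = 245.2 → 245
  G: 104 + 0.8×(255−104) = 104 + 120.8 = 224.8 → 225
  B: 152 + 0.8×(255−152) = 152 + 82.4 = 234.4 → 234
  → #F5E1EA

#A9748C, #F5E1EA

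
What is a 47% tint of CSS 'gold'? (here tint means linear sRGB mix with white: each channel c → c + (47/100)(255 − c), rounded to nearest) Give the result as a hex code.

#FFEA78

CSS gold is rgb(255, 215, 0).
Lerp each channel 47% toward 255:
  R: 255 + 0 = 255 → 255
  G: 215 + 0.47×(255−215) = 215 + 18.8 = 233.8 → 234
  B: 0 + 119.85 = 119.85 → 120
rgb(255, 234, 120) = #FFEA78.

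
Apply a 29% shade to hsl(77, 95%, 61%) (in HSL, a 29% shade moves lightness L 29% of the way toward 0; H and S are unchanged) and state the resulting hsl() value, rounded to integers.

hsl(77, 95%, 43%)

L moves 29% from 61 toward 0: 61 − 17.69 = 43.31 → 43.
H and S are unchanged.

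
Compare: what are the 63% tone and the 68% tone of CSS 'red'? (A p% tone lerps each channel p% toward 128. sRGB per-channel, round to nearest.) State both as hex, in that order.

#AF5151, #A95757

CSS red is rgb(255, 0, 0).
63% tone:
  R: 255 + 0.63×(128−255) = 255 − 80.01 = 174.99 → 175
  G: 0 + 0.63×(128−0) = 0 + 80.64 = 80.64 → 81
  B: 0 + 80.64 = 80.64 → 81
  → #AF5151
68% tone:
  R: 255 + 0.68×(128−255) = 255 − 86.36 = 168.64 → 169
  G: 0 + 0.68×(128−0) = 0 + 87.04 = 87.04 → 87
  B: 0 + 0.68×(128−0) = 0 + 87.04 = 87.04 → 87
  → #A95757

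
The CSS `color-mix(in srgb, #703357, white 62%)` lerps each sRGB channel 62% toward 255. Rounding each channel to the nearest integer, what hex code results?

#703357 is rgb(112, 51, 87).
Per channel, c → c + 0.62(255 − c):
  R: 112 + 88.66 = 200.66 → 201
  G: 51 + 126.48 = 177.48 → 177
  B: 87 + 104.16 = 191.16 → 191
rgb(201, 177, 191) = #c9b1bf.

#c9b1bf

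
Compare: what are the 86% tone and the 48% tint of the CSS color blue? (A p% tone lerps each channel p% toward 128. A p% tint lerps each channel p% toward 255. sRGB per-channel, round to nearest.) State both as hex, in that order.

CSS blue is rgb(0, 0, 255).
86% tone:
  R: 0 + 0.86×(128−0) = 0 + 110.08 = 110.08 → 110
  G: 0 + 0.86×(128−0) = 0 + 110.08 = 110.08 → 110
  B: 255 − 109.22 = 145.78 → 146
  → #6E6E92
48% tint:
  R: 0 + 0.48×(255−0) = 0 + 122.4 = 122.4 → 122
  G: 0 + 0.48×(255−0) = 0 + 122.4 = 122.4 → 122
  B: 255 + 0.48×(255−255) = 255 + 0 = 255 → 255
  → #7A7AFF

#6E6E92, #7A7AFF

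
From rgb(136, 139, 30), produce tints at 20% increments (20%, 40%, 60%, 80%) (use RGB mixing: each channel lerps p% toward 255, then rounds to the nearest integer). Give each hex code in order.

#A0A24B, #B8B978, #CFD1A5, #E7E8D2

20%: (136 + 23.8 = 159.8→160, 139 + 23.2 = 162.2→162, 30 + 45 = 75→75) → #A0A24B
40%: (136 + 47.6 = 183.6→184, 139 + 46.4 = 185.4→185, 30 + 90 = 120→120) → #B8B978
60%: (136 + 71.4 = 207.4→207, 139 + 69.6 = 208.6→209, 30 + 135 = 165→165) → #CFD1A5
80%: (136 + 95.2 = 231.2→231, 139 + 92.8 = 231.8→232, 30 + 180 = 210→210) → #E7E8D2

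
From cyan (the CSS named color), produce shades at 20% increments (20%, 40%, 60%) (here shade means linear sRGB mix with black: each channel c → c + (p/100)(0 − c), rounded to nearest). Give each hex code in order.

#00CCCC, #009999, #006666

CSS cyan is rgb(0, 255, 255).
20%: (0→0, 255 − 51 = 204→204, 255 − 51 = 204→204) → #00CCCC
40%: (0→0, 255 − 102 = 153→153, 255 − 102 = 153→153) → #009999
60%: (0→0, 255 − 153 = 102→102, 255 − 153 = 102→102) → #006666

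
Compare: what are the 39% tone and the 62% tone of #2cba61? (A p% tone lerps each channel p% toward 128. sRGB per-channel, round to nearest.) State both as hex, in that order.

#4da36d, #609674

#2cba61 is rgb(44, 186, 97).
39% tone:
  R: 44 + 0.39×(128−44) = 44 + 32.76 = 76.76 → 77
  G: 186 − 22.62 = 163.38 → 163
  B: 97 + 12.09 = 109.09 → 109
  → #4da36d
62% tone:
  R: 44 + 52.08 = 96.08 → 96
  G: 186 + 0.62×(128−186) = 186 − 35.96 = 150.04 → 150
  B: 97 + 19.22 = 116.22 → 116
  → #609674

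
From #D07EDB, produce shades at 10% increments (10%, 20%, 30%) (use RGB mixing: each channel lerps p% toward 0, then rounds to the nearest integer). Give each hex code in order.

#BB71C5, #A665AF, #925899

#D07EDB is rgb(208, 126, 219).
10%: (208 − 20.8 = 187.2→187, 126 − 12.6 = 113.4→113, 219 − 21.9 = 197.1→197) → #BB71C5
20%: (208 − 41.6 = 166.4→166, 126 − 25.2 = 100.8→101, 219 − 43.8 = 175.2→175) → #A665AF
30%: (208 − 62.4 = 145.6→146, 126 − 37.8 = 88.2→88, 219 − 65.7 = 153.3→153) → #925899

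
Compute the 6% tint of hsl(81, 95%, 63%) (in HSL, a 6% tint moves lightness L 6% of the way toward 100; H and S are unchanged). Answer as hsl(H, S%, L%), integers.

hsl(81, 95%, 65%)

L moves 6% from 63 toward 100: 63 + 2.22 = 65.22 → 65.
H and S are unchanged.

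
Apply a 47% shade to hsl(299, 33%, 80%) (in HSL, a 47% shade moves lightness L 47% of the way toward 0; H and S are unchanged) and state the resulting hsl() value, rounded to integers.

hsl(299, 33%, 42%)

L moves 47% from 80 toward 0: 80 − 37.6 = 42.4 → 42.
H and S are unchanged.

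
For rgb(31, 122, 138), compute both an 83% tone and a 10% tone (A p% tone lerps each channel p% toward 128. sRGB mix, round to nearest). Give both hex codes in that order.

#707F82, #297B89

83% tone:
  R: 31 + 80.51 = 111.51 → 112
  G: 122 + 0.83×(128−122) = 122 + 4.98 = 126.98 → 127
  B: 138 − 8.3 = 129.7 → 130
  → #707F82
10% tone:
  R: 31 + 0.1×(128−31) = 31 + 9.7 = 40.7 → 41
  G: 122 + 0.1×(128−122) = 122 + 0.6 = 122.6 → 123
  B: 138 − 1 = 137 → 137
  → #297B89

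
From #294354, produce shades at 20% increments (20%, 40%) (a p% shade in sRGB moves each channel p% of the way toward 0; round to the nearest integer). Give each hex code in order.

#213643, #192832

#294354 is rgb(41, 67, 84).
20%: (41 − 8.2 = 32.8→33, 67 − 13.4 = 53.6→54, 84 − 16.8 = 67.2→67) → #213643
40%: (41 − 16.4 = 24.6→25, 67 − 26.8 = 40.2→40, 84 − 33.6 = 50.4→50) → #192832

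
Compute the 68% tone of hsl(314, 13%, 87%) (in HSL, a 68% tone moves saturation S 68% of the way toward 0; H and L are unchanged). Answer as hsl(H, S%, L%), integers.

S moves 68% from 13 toward 0: 13 − 8.84 = 4.16 → 4.
H and L are unchanged.

hsl(314, 4%, 87%)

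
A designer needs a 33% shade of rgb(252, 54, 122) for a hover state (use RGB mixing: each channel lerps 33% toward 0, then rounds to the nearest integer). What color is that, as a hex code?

A 33% shade moves each channel 33% toward 0:
  R: 252 + 0.33×(0−252) = 252 − 83.16 = 168.84 → 169
  G: 54 + 0.33×(0−54) = 54 − 17.82 = 36.18 → 36
  B: 122 + 0.33×(0−122) = 122 − 40.26 = 81.74 → 82
rgb(169, 36, 82) = #a92452.

#a92452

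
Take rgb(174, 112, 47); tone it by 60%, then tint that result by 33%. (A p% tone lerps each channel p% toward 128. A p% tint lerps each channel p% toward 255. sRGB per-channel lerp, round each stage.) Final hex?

Per channel, c → c + 0.6(128 − c):
  R: 174 + 0.6×(128−174) = 174 − 27.6 = 146.4 → 146
  G: 112 + 9.6 = 121.6 → 122
  B: 47 + 0.6×(128−47) = 47 + 48.6 = 95.6 → 96
After the tone: rgb(146, 122, 96) = #927A60.
A 33% tint moves each channel 33% toward 255:
  R: 146 + 0.33×(255−146) = 146 + 35.97 = 181.97 → 182
  G: 122 + 43.89 = 165.89 → 166
  B: 96 + 0.33×(255−96) = 96 + 52.47 = 148.47 → 148
rgb(182, 166, 148) = #B6A694.

#B6A694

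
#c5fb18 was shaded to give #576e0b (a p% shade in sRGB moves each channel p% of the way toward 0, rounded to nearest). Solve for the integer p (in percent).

56%

#c5fb18 is rgb(197, 251, 24); #576e0b is rgb(87, 110, 11).
On the G channel (widest range): 110 ≈ 251 + (p/100)(0 − 251), so p ≈ 100×(110 − 251)/(0 − 251) = -14100/-251 = 56.18.
p = 56 reproduces all three channels after rounding.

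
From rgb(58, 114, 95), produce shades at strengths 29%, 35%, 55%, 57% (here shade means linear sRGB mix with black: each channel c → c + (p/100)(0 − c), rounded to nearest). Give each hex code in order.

#295143, #264A3E, #1A332B, #193129

29%: (58 − 16.82 = 41.18→41, 114 − 33.06 = 80.94→81, 95 − 27.55 = 67.45→67) → #295143
35%: (58 − 20.3 = 37.7→38, 114 − 39.9 = 74.1→74, 95 − 33.25 = 61.75→62) → #264A3E
55%: (58 − 31.9 = 26.1→26, 114 − 62.7 = 51.3→51, 95 − 52.25 = 42.75→43) → #1A332B
57%: (58 − 33.06 = 24.94→25, 114 − 64.98 = 49.02→49, 95 − 54.15 = 40.85→41) → #193129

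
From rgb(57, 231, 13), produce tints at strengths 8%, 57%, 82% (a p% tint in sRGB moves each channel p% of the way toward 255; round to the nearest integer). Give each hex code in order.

8%: (57 + 15.84 = 72.84→73, 231 + 1.92 = 232.92→233, 13 + 19.36 = 32.36→32) → #49E920
57%: (57 + 112.86 = 169.86→170, 231 + 13.68 = 244.68→245, 13 + 137.94 = 150.94→151) → #AAF597
82%: (57 + 162.36 = 219.36→219, 231 + 19.68 = 250.68→251, 13 + 198.44 = 211.44→211) → #DBFBD3

#49E920, #AAF597, #DBFBD3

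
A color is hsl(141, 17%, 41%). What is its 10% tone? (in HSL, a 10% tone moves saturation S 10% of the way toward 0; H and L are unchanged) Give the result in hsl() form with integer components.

S moves 10% from 17 toward 0: 17 − 1.7 = 15.3 → 15.
H and L are unchanged.

hsl(141, 15%, 41%)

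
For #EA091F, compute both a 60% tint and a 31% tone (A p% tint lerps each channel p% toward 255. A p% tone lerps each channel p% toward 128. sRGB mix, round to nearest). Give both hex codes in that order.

#F79DA5, #C92E3D

#EA091F is rgb(234, 9, 31).
60% tint:
  R: 234 + 0.6×(255−234) = 234 + 12.6 = 246.6 → 247
  G: 9 + 0.6×(255−9) = 9 + 147.6 = 156.6 → 157
  B: 31 + 0.6×(255−31) = 31 + 134.4 = 165.4 → 165
  → #F79DA5
31% tone:
  R: 234 + 0.31×(128−234) = 234 − 32.86 = 201.14 → 201
  G: 9 + 0.31×(128−9) = 9 + 36.89 = 45.89 → 46
  B: 31 + 0.31×(128−31) = 31 + 30.07 = 61.07 → 61
  → #C92E3D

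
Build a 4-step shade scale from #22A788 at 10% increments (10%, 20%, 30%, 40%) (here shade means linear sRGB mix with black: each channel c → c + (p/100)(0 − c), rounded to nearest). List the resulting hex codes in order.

#22A788 is rgb(34, 167, 136).
10%: (34 − 3.4 = 30.6→31, 167 − 16.7 = 150.3→150, 136 − 13.6 = 122.4→122) → #1F967A
20%: (34 − 6.8 = 27.2→27, 167 − 33.4 = 133.6→134, 136 − 27.2 = 108.8→109) → #1B866D
30%: (34 − 10.2 = 23.8→24, 167 − 50.1 = 116.9→117, 136 − 40.8 = 95.2→95) → #18755F
40%: (34 − 13.6 = 20.4→20, 167 − 66.8 = 100.2→100, 136 − 54.4 = 81.6→82) → #146452

#1F967A, #1B866D, #18755F, #146452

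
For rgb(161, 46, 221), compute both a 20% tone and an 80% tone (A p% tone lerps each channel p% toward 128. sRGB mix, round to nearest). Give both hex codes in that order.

#9A3ECA, #877093

20% tone:
  R: 161 + 0.2×(128−161) = 161 − 6.6 = 154.4 → 154
  G: 46 + 0.2×(128−46) = 46 + 16.4 = 62.4 → 62
  B: 221 − 18.6 = 202.4 → 202
  → #9A3ECA
80% tone:
  R: 161 + 0.8×(128−161) = 161 − 26.4 = 134.6 → 135
  G: 46 + 0.8×(128−46) = 46 + 65.6 = 111.6 → 112
  B: 221 − 74.4 = 146.6 → 147
  → #877093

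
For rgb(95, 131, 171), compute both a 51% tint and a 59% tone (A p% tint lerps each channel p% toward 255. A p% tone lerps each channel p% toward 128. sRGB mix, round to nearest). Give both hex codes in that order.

#b1c2d6, #728192

51% tint:
  R: 95 + 0.51×(255−95) = 95 + 81.6 = 176.6 → 177
  G: 131 + 63.24 = 194.24 → 194
  B: 171 + 0.51×(255−171) = 171 + 42.84 = 213.84 → 214
  → #b1c2d6
59% tone:
  R: 95 + 19.47 = 114.47 → 114
  G: 131 + 0.59×(128−131) = 131 − 1.77 = 129.23 → 129
  B: 171 − 25.37 = 145.63 → 146
  → #728192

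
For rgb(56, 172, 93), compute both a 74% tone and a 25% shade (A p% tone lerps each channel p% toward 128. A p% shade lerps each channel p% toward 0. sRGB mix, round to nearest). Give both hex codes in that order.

74% tone:
  R: 56 + 53.28 = 109.28 → 109
  G: 172 + 0.74×(128−172) = 172 − 32.56 = 139.44 → 139
  B: 93 + 0.74×(128−93) = 93 + 25.9 = 118.9 → 119
  → #6d8b77
25% shade:
  R: 56 + 0.25×(0−56) = 56 − 14 = 42 → 42
  G: 172 + 0.25×(0−172) = 172 − 43 = 129 → 129
  B: 93 + 0.25×(0−93) = 93 − 23.25 = 69.75 → 70
  → #2a8146

#6d8b77, #2a8146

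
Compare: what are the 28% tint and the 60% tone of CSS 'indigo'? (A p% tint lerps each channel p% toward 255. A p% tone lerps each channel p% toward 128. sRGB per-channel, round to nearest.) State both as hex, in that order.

#7D47A5, #6B4D81

CSS indigo is rgb(75, 0, 130).
28% tint:
  R: 75 + 50.4 = 125.4 → 125
  G: 0 + 0.28×(255−0) = 0 + 71.4 = 71.4 → 71
  B: 130 + 0.28×(255−130) = 130 + 35 = 165 → 165
  → #7D47A5
60% tone:
  R: 75 + 0.6×(128−75) = 75 + 31.8 = 106.8 → 107
  G: 0 + 0.6×(128−0) = 0 + 76.8 = 76.8 → 77
  B: 130 + 0.6×(128−130) = 130 − 1.2 = 128.8 → 129
  → #6B4D81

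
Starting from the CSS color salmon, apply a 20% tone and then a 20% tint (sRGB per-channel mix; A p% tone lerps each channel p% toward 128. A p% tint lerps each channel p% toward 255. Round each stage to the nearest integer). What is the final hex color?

CSS salmon is rgb(250, 128, 114).
Lerp each channel 20% toward 128:
  R: 250 + 0.2×(128−250) = 250 − 24.4 = 225.6 → 226
  G: 128 + 0.2×(128−128) = 128 + 0 = 128 → 128
  B: 114 + 2.8 = 116.8 → 117
After the tone: rgb(226, 128, 117) = #E28075.
Lerp each channel 20% toward 255:
  R: 226 + 0.2×(255−226) = 226 + 5.8 = 231.8 → 232
  G: 128 + 0.2×(255−128) = 128 + 25.4 = 153.4 → 153
  B: 117 + 0.2×(255−117) = 117 + 27.6 = 144.6 → 145
rgb(232, 153, 145) = #E89991.

#E89991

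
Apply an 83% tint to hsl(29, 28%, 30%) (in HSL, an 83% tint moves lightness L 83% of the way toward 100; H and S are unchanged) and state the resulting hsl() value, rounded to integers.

hsl(29, 28%, 88%)

L moves 83% from 30 toward 100: 30 + 58.1 = 88.1 → 88.
H and S are unchanged.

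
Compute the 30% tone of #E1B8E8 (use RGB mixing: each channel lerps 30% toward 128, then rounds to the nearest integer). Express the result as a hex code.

#C4A7C9

#E1B8E8 is rgb(225, 184, 232).
Per channel, c → c + 0.3(128 − c):
  R: 225 + 0.3×(128−225) = 225 − 29.1 = 195.9 → 196
  G: 184 − 16.8 = 167.2 → 167
  B: 232 − 31.2 = 200.8 → 201
rgb(196, 167, 201) = #C4A7C9.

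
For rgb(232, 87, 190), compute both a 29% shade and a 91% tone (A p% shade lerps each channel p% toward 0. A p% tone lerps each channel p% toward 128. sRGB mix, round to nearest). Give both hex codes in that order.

29% shade:
  R: 232 − 67.28 = 164.72 → 165
  G: 87 − 25.23 = 61.77 → 62
  B: 190 + 0.29×(0−190) = 190 − 55.1 = 134.9 → 135
  → #a53e87
91% tone:
  R: 232 + 0.91×(128−232) = 232 − 94.64 = 137.36 → 137
  G: 87 + 37.31 = 124.31 → 124
  B: 190 + 0.91×(128−190) = 190 − 56.42 = 133.58 → 134
  → #897c86

#a53e87, #897c86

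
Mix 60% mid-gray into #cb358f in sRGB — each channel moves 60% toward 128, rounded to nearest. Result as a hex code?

#9e6286

#cb358f is rgb(203, 53, 143).
Per channel, c → c + 0.6(128 − c):
  R: 203 − 45 = 158 → 158
  G: 53 + 0.6×(128−53) = 53 + 45 = 98 → 98
  B: 143 + 0.6×(128−143) = 143 − 9 = 134 → 134
rgb(158, 98, 134) = #9e6286.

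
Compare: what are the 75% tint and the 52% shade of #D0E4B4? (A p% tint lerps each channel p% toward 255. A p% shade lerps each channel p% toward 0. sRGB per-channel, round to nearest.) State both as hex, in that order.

#D0E4B4 is rgb(208, 228, 180).
75% tint:
  R: 208 + 0.75×(255−208) = 208 + 35.25 = 243.25 → 243
  G: 228 + 0.75×(255−228) = 228 + 20.25 = 248.25 → 248
  B: 180 + 0.75×(255−180) = 180 + 56.25 = 236.25 → 236
  → #F3F8EC
52% shade:
  R: 208 − 108.16 = 99.84 → 100
  G: 228 + 0.52×(0−228) = 228 − 118.56 = 109.44 → 109
  B: 180 + 0.52×(0−180) = 180 − 93.6 = 86.4 → 86
  → #646D56

#F3F8EC, #646D56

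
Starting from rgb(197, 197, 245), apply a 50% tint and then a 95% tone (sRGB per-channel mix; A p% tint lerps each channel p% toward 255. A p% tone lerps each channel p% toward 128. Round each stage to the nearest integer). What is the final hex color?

#858586

A 50% tint moves each channel 50% toward 255:
  R: 197 + 0.5×(255−197) = 197 + 29 = 226 → 226
  G: 197 + 0.5×(255−197) = 197 + 29 = 226 → 226
  B: 245 + 5 = 250 → 250
After the tint: rgb(226, 226, 250) = #e2e2fa.
Per channel, c → c + 0.95(128 − c):
  R: 226 + 0.95×(128−226) = 226 − 93.1 = 132.9 → 133
  G: 226 + 0.95×(128−226) = 226 − 93.1 = 132.9 → 133
  B: 250 − 115.9 = 134.1 → 134
rgb(133, 133, 134) = #858586.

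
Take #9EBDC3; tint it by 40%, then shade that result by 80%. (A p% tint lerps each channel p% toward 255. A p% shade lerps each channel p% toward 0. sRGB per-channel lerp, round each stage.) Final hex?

#9EBDC3 is rgb(158, 189, 195).
A 40% tint moves each channel 40% toward 255:
  R: 158 + 0.4×(255−158) = 158 + 38.8 = 196.8 → 197
  G: 189 + 0.4×(255−189) = 189 + 26.4 = 215.4 → 215
  B: 195 + 0.4×(255−195) = 195 + 24 = 219 → 219
After the tint: rgb(197, 215, 219) = #C5D7DB.
Per channel, c → c + 0.8(0 − c):
  R: 197 − 157.6 = 39.4 → 39
  G: 215 + 0.8×(0−215) = 215 − 172 = 43 → 43
  B: 219 + 0.8×(0−219) = 219 − 175.2 = 43.8 → 44
rgb(39, 43, 44) = #272B2C.

#272B2C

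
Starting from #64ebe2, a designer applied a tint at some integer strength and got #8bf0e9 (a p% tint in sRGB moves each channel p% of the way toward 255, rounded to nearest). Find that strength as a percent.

25%

#64ebe2 is rgb(100, 235, 226); #8bf0e9 is rgb(139, 240, 233).
On the R channel (widest range): 139 ≈ 100 + (p/100)(255 − 100), so p ≈ 100×(139 − 100)/(255 − 100) = 3900/155 = 25.16.
p = 25 reproduces all three channels after rounding.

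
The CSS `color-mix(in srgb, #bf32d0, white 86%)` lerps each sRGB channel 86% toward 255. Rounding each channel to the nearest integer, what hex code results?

#f6e2f8

#bf32d0 is rgb(191, 50, 208).
Per channel, c → c + 0.86(255 − c):
  R: 191 + 55.04 = 246.04 → 246
  G: 50 + 176.3 = 226.3 → 226
  B: 208 + 0.86×(255−208) = 208 + 40.42 = 248.42 → 248
rgb(246, 226, 248) = #f6e2f8.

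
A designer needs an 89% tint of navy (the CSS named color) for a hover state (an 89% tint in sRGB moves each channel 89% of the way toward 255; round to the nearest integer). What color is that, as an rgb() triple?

CSS navy is rgb(0, 0, 128).
Lerp each channel 89% toward 255:
  R: 0 + 0.89×(255−0) = 0 + 226.95 = 226.95 → 227
  G: 0 + 226.95 = 226.95 → 227
  B: 128 + 113.03 = 241.03 → 241

rgb(227, 227, 241)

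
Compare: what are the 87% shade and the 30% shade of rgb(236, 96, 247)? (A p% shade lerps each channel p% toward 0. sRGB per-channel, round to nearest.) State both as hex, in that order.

#1f0c20, #a543ad

87% shade:
  R: 236 + 0.87×(0−236) = 236 − 205.32 = 30.68 → 31
  G: 96 + 0.87×(0−96) = 96 − 83.52 = 12.48 → 12
  B: 247 − 214.89 = 32.11 → 32
  → #1f0c20
30% shade:
  R: 236 − 70.8 = 165.2 → 165
  G: 96 − 28.8 = 67.2 → 67
  B: 247 − 74.1 = 172.9 → 173
  → #a543ad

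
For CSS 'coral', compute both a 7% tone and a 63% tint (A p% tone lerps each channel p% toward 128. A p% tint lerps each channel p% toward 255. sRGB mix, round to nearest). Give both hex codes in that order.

CSS coral is rgb(255, 127, 80).
7% tone:
  R: 255 − 8.89 = 246.11 → 246
  G: 127 + 0.07 = 127.07 → 127
  B: 80 + 0.07×(128−80) = 80 + 3.36 = 83.36 → 83
  → #F67F53
63% tint:
  R: 255 + 0 = 255 → 255
  G: 127 + 0.63×(255−127) = 127 + 80.64 = 207.64 → 208
  B: 80 + 110.25 = 190.25 → 190
  → #FFD0BE

#F67F53, #FFD0BE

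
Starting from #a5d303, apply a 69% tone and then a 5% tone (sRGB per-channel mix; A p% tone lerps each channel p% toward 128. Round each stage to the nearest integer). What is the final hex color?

#8a995b

#a5d303 is rgb(165, 211, 3).
Per channel, c → c + 0.69(128 − c):
  R: 165 + 0.69×(128−165) = 165 − 25.53 = 139.47 → 139
  G: 211 + 0.69×(128−211) = 211 − 57.27 = 153.73 → 154
  B: 3 + 86.25 = 89.25 → 89
After the tone: rgb(139, 154, 89) = #8b9a59.
A 5% tone moves each channel 5% toward 128:
  R: 139 − 0.55 = 138.45 → 138
  G: 154 + 0.05×(128−154) = 154 − 1.3 = 152.7 → 153
  B: 89 + 1.95 = 90.95 → 91
rgb(138, 153, 91) = #8a995b.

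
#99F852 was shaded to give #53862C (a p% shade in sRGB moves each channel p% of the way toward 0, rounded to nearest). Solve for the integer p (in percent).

#99F852 is rgb(153, 248, 82); #53862C is rgb(83, 134, 44).
On the G channel (widest range): 134 ≈ 248 + (p/100)(0 − 248), so p ≈ 100×(134 − 248)/(0 − 248) = -11400/-248 = 45.97.
p = 46 reproduces all three channels after rounding.

46%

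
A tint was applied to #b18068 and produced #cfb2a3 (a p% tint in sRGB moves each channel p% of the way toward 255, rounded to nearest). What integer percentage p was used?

#b18068 is rgb(177, 128, 104); #cfb2a3 is rgb(207, 178, 163).
On the B channel (widest range): 163 ≈ 104 + (p/100)(255 − 104), so p ≈ 100×(163 − 104)/(255 − 104) = 5900/151 = 39.07.
p = 39 reproduces all three channels after rounding.

39%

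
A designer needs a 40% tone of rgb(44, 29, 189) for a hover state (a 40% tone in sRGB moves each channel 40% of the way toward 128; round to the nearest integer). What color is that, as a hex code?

Per channel, c → c + 0.4(128 − c):
  R: 44 + 33.6 = 77.6 → 78
  G: 29 + 0.4×(128−29) = 29 + 39.6 = 68.6 → 69
  B: 189 + 0.4×(128−189) = 189 − 24.4 = 164.6 → 165
rgb(78, 69, 165) = #4e45a5.

#4e45a5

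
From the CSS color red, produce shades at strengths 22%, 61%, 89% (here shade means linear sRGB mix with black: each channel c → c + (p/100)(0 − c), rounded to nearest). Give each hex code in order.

#C70000, #630000, #1C0000

CSS red is rgb(255, 0, 0).
22%: (255 − 56.1 = 198.9→199, 0→0, 0→0) → #C70000
61%: (255 − 155.55 = 99.45→99, 0→0, 0→0) → #630000
89%: (255 − 226.95 = 28.05→28, 0→0, 0→0) → #1C0000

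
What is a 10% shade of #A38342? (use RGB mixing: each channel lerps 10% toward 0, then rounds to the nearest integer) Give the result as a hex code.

#93763B

#A38342 is rgb(163, 131, 66).
A 10% shade moves each channel 10% toward 0:
  R: 163 + 0.1×(0−163) = 163 − 16.3 = 146.7 → 147
  G: 131 + 0.1×(0−131) = 131 − 13.1 = 117.9 → 118
  B: 66 + 0.1×(0−66) = 66 − 6.6 = 59.4 → 59
rgb(147, 118, 59) = #93763B.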